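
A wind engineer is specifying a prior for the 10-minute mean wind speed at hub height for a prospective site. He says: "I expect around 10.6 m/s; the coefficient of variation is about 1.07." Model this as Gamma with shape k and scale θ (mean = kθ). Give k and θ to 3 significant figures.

k ≈ 0.873, θ ≈ 12.1

For Gamma(k, scale θ): mean = kθ, variance = kθ², so CV = 1/√k.
CV = 1.07, hence k = 1/CV² = 0.873.
Then θ = mean/k = 10.6/0.873 = 12.1.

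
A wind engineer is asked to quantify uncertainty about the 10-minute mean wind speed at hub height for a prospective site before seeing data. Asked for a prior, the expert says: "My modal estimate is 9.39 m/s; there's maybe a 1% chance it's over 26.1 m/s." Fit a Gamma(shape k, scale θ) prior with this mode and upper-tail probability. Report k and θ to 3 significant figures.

Gamma(k,θ) with k>1 has mode (k−1)θ, so θ = 9.39/(k−1).
Need P(X < 26.1) = 0.99 with θ tied to k this way. Start at k = 2, θ = 9.39: P(X<26.1) ≈ 0.765.
Too low — raise k to concentrate. Iterating converges to k ≈ 5.39.
Then θ = 9.39/(5.39−1) ≈ 2.14.

k ≈ 5.39, θ ≈ 2.14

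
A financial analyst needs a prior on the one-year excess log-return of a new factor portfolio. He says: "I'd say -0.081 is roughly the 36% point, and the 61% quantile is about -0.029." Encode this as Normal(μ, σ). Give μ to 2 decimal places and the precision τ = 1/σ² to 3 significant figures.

For Normal(μ,σ), the p-quantile is μ + z_p·σ. Here z_{0.36} = -0.3585, z_{0.61} = 0.2793.
So -0.081 = μ − 0.3585σ and -0.029 = μ + 0.2793σ.
Subtracting: σ = (-0.029 − -0.081)/(0.2793 − (-0.3585)) = 0.08.
Then μ = -0.081 − (-0.3585)·0.08 = -0.05.
Precision τ = 1/σ² = 1/0.08153² = 150.

μ = -0.05, τ = 150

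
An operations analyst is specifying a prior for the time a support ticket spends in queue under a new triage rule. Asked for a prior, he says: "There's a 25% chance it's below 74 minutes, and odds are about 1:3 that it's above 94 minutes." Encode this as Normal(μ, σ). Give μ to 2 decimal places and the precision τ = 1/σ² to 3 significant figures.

The p-quantile of Normal(μ,σ) is μ + z_p·σ, with z_{0.25} = -0.6745 and z_{0.75} = 0.6745.
Eliminate σ: μ = (z₂·x₁ − z₁·x₂)/(z₂ − z₁) = (0.6745·74 − (-0.6745)·94)/1.349 = 84.00.
Then σ = (x₂ − x₁)/(z₂ − z₁) = (94 − 74)/1.349 = 14.83.
Precision τ = 1/σ² = 1/14.83² = 0.00455.

μ = 84.00, τ = 0.00455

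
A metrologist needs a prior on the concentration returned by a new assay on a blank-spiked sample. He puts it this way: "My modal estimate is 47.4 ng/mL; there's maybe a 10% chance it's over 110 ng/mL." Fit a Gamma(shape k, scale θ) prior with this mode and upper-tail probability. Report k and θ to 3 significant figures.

Gamma(k,θ) with k>1 has mode (k−1)θ, so θ = 47.4/(k−1).
Need P(X < 110) = 0.9 with θ tied to k this way. Start at k = 2, θ = 47.4: P(X<110) ≈ 0.674.
Too low — raise k to concentrate. Iterating converges to k ≈ 3.71.
Then θ = 47.4/(3.71−1) ≈ 17.5.

k ≈ 3.71, θ ≈ 17.5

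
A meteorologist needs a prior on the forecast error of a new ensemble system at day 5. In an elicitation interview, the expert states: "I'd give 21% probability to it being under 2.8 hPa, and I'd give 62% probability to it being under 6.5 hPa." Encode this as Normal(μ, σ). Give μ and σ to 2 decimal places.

μ = 5.48, σ = 3.33

The p-quantile of Normal(μ,σ) is μ + z_p·σ, with z_{0.21} = -0.8064 and z_{0.62} = 0.3055.
Eliminate σ: μ = (z₂·x₁ − z₁·x₂)/(z₂ − z₁) = (0.3055·2.8 − (-0.8064)·6.5)/1.112 = 5.48.
Then σ = (x₂ − x₁)/(z₂ − z₁) = (6.5 − 2.8)/1.112 = 3.33.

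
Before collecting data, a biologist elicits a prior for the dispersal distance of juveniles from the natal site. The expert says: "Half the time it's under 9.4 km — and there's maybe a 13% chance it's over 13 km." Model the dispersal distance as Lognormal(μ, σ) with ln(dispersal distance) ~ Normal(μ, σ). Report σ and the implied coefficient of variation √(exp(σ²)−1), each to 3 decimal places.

σ ≈ 0.288, CV ≈ 0.294

If T ~ Lognormal(μ,σ) then ln T ~ Normal(μ,σ), so the p-quantile of ln T is μ + z_p·σ.
ln(9.4) = 2.241 and ln(13) = 2.565; z_{0.5} = 0, z_{0.87} = 1.126.
σ = (2.565 − 2.241)/(1.126 − (0)) = 0.288.
μ = 2.241 − (0)·0.288 = 2.241.
CV = √(exp(σ²)−1) = √(exp(0.0829)−1) = 0.294.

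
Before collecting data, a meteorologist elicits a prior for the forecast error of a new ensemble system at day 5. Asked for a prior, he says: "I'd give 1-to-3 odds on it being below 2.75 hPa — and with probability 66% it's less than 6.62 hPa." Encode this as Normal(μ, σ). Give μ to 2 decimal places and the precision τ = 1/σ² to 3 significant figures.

For Normal(μ,σ), the p-quantile is μ + z_p·σ. Here z_{0.25} = -0.6745, z_{0.66} = 0.4125.
So 2.75 = μ − 0.6745σ and 6.62 = μ + 0.4125σ.
Subtracting: σ = (6.62 − 2.75)/(0.4125 − (-0.6745)) = 3.56.
Then μ = 2.75 − (-0.6745)·3.56 = 5.15.
Precision τ = 1/σ² = 1/3.56² = 0.0789.

μ = 5.15, τ = 0.0789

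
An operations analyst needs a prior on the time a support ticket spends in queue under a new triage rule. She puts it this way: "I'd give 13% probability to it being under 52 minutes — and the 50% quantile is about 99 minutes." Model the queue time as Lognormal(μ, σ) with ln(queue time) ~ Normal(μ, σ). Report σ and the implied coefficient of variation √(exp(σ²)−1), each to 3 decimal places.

If T ~ Lognormal(μ,σ) then ln T ~ Normal(μ,σ), so the p-quantile of ln T is μ + z_p·σ.
ln(52) = 3.951 and ln(99) = 4.595; z_{0.13} = -1.126, z_{0.5} = 0.
σ = (4.595 − 3.951)/(0 − (-1.126)) = 0.572.
μ = 3.951 − (-1.126)·0.572 = 4.595.
CV = √(exp(σ²)−1) = √(exp(0.3268)−1) = 0.622.

σ ≈ 0.572, CV ≈ 0.622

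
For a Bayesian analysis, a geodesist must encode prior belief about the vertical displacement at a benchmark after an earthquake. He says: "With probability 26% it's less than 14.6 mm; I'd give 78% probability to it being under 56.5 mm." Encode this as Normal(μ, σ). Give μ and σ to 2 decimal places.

μ = 33.64, σ = 29.60

For Normal(μ,σ), the p-quantile is μ + z_p·σ. Here z_{0.26} = -0.6433, z_{0.78} = 0.7722.
So 14.6 = μ − 0.6433σ and 56.5 = μ + 0.7722σ.
Subtracting: σ = (56.5 − 14.6)/(0.7722 − (-0.6433)) = 29.60.
Then μ = 14.6 − (-0.6433)·29.60 = 33.64.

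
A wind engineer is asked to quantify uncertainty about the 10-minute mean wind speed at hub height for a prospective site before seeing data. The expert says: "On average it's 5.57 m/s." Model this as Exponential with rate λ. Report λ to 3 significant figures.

Exponential mean = 1/λ, so λ = 1/5.57 = 0.18.

λ ≈ 0.18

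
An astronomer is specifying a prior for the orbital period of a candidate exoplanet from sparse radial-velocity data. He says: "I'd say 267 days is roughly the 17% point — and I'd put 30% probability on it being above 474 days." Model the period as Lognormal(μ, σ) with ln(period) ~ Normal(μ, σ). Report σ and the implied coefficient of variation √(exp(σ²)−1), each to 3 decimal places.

If T ~ Lognormal(μ,σ) then ln T ~ Normal(μ,σ), so the p-quantile of ln T is μ + z_p·σ.
ln(267) = 5.587 and ln(474) = 6.161; z_{0.17} = -0.9542, z_{0.7} = 0.5244.
σ = (6.161 − 5.587)/(0.5244 − (-0.9542)) = 0.388.
μ = 5.587 − (-0.9542)·0.388 = 5.958.
CV = √(exp(σ²)−1) = √(exp(0.1507)−1) = 0.403.

σ ≈ 0.388, CV ≈ 0.403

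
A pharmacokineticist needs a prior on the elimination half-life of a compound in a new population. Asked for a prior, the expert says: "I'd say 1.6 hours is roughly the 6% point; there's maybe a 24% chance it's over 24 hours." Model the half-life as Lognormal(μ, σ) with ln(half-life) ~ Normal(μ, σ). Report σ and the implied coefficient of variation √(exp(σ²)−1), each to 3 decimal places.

If T ~ Lognormal(μ,σ) then ln T ~ Normal(μ,σ), so the p-quantile of ln T is μ + z_p·σ.
ln(1.6) = 0.47 and ln(24) = 3.178; z_{0.06} = -1.555, z_{0.76} = 0.7063.
σ = (3.178 − 0.47)/(0.7063 − (-1.555)) = 1.198.
μ = 0.47 − (-1.555)·1.198 = 2.332.
CV = √(exp(σ²)−1) = √(exp(1.4344)−1) = 1.788.

σ ≈ 1.198, CV ≈ 1.788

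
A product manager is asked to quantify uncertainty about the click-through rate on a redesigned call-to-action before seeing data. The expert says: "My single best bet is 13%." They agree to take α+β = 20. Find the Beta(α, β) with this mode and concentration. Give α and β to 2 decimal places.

α = 3.34, β = 16.66

For α,β > 1 the Beta mode is (α−1)/(α+β−2). With α+β = 20, the mode is (α−1)/18.
Set (α−1)/18 = 0.13 → α = 1 + 0.13·18 = 3.34.
β = 20 − α = 16.66.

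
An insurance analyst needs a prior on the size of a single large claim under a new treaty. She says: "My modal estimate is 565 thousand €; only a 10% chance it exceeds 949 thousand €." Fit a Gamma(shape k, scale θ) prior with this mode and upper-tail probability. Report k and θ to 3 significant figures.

k ≈ 8.03, θ ≈ 80.4

Gamma(k,θ) with k>1 has mode (k−1)θ, so θ = 565/(k−1).
Need P(X < 949) = 0.9 with θ tied to k this way. Start at k = 2, θ = 565: P(X<949) ≈ 0.500.
Too low — raise k to concentrate. Iterating converges to k ≈ 8.03.
Then θ = 565/(8.03−1) ≈ 80.4.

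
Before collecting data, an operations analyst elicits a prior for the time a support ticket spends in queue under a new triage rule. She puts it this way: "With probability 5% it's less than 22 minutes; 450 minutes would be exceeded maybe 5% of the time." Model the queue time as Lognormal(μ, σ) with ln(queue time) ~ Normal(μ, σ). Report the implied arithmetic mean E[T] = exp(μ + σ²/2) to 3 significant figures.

If T ~ Lognormal(μ,σ) then ln T ~ Normal(μ,σ), so the p-quantile of ln T is μ + z_p·σ.
ln(22) = 3.091 and ln(450) = 6.109; z_{0.05} = -1.645, z_{0.95} = 1.645.
σ = (6.109 − 3.091)/(1.645 − (-1.645)) = 0.917.
μ = 3.091 − (-1.645)·0.917 = 4.600.
E[T] = exp(μ + σ²/2) = exp(4.600 + 0.4209) = 152 minutes.

E[T] ≈ 152 minutes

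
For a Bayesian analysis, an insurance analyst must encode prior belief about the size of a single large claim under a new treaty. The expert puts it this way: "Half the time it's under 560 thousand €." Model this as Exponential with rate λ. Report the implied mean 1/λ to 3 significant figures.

Exponential median = ln 2 / λ, so λ = ln 2 / 560.0 = 0.00124.
Mean = 1/λ = 808 thousand €.

mean ≈ 808 thousand €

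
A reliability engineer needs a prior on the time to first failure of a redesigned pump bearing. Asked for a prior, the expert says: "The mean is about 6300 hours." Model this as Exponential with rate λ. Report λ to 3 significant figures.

λ ≈ 0.000159

Exponential mean = 1/λ, so λ = 1/6300.0 = 0.000159.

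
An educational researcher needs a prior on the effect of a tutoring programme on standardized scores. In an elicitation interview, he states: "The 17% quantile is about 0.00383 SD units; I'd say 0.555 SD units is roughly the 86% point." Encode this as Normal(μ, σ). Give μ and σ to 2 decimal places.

The p-quantile of Normal(μ,σ) is μ + z_p·σ, with z_{0.17} = -0.9542 and z_{0.86} = 1.08.
Eliminate σ: μ = (z₂·x₁ − z₁·x₂)/(z₂ − z₁) = (1.08·0.00383 − (-0.9542)·0.555)/2.034 = 0.26.
Then σ = (x₂ − x₁)/(z₂ − z₁) = (0.555 − 0.00383)/2.034 = 0.27.

μ = 0.26, σ = 0.27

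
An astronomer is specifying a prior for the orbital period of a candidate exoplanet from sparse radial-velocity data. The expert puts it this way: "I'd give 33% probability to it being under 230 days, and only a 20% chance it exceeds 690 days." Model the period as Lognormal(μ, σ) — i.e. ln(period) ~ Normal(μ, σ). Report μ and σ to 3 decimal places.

μ ≈ 5.815, σ ≈ 0.857

If T ~ Lognormal(μ,σ) then ln T ~ Normal(μ,σ), so the p-quantile of ln T is μ + z_p·σ.
ln(230) = 5.438 and ln(690) = 6.537; z_{0.33} = -0.4399, z_{0.8} = 0.8416.
σ = (6.537 − 5.438)/(0.8416 − (-0.4399)) = 0.857.
μ = 5.438 − (-0.4399)·0.857 = 5.815.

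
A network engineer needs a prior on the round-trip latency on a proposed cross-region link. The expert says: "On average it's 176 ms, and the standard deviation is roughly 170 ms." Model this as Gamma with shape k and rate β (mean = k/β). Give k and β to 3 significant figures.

k ≈ 1.07, β ≈ 0.00609

For Gamma(k, rate β): mean = k/β, variance = k/β², so CV = 1/√k.
CV = SD/mean = 170/176 = 0.9659, hence k = 1/CV² = 1.07.
Then β = k/mean = 1.07/176 = 0.00609.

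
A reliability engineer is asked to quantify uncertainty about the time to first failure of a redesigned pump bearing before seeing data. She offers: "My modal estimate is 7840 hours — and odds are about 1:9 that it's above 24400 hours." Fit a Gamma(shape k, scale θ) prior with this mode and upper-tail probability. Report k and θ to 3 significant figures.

Gamma(k,θ) with k>1 has mode (k−1)θ, so θ = 7840/(k−1).
Need P(X < 24400) = 0.9 with θ tied to k this way. Start at k = 2, θ = 7840: P(X<24400) ≈ 0.817.
Too low — raise k to concentrate. Iterating converges to k ≈ 2.47.
Then θ = 7840/(2.47−1) ≈ 5330.

k ≈ 2.47, θ ≈ 5330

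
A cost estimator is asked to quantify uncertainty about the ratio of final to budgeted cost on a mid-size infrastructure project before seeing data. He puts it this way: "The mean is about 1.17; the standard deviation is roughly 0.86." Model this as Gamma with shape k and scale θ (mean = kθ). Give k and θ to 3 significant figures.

k ≈ 1.85, θ ≈ 0.632

For Gamma(k, scale θ): mean = kθ, variance = kθ², so CV = 1/√k.
CV = SD/mean = 0.86/1.17 = 0.735, hence k = 1/CV² = 1.85.
Then θ = mean/k = 1.17/1.85 = 0.632.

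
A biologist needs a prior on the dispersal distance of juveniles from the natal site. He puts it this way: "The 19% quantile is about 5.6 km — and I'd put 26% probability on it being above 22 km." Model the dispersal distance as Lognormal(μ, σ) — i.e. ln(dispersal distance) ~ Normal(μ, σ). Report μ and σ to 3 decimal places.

μ ≈ 2.512, σ ≈ 0.899

If T ~ Lognormal(μ,σ) then ln T ~ Normal(μ,σ), so the p-quantile of ln T is μ + z_p·σ.
ln(5.6) = 1.723 and ln(22) = 3.091; z_{0.19} = -0.8779, z_{0.74} = 0.6433.
σ = (3.091 − 1.723)/(0.6433 − (-0.8779)) = 0.899.
μ = 1.723 − (-0.8779)·0.899 = 2.512.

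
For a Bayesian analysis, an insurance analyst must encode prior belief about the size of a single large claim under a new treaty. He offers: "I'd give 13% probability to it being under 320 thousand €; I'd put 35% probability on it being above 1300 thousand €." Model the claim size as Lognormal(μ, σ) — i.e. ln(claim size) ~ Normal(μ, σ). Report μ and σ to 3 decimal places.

μ ≈ 6.813, σ ≈ 0.927

If T ~ Lognormal(μ,σ) then ln T ~ Normal(μ,σ), so the p-quantile of ln T is μ + z_p·σ.
ln(320) = 5.768 and ln(1300) = 7.17; z_{0.13} = -1.126, z_{0.65} = 0.3853.
σ = (7.17 − 5.768)/(0.3853 − (-1.126)) = 0.927.
μ = 5.768 − (-1.126)·0.927 = 6.813.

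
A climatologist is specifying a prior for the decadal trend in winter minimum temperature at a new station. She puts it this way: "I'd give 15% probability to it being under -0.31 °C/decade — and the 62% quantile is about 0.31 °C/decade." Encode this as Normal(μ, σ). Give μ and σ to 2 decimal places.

μ = 0.17, σ = 0.46

For Normal(μ,σ), the p-quantile is μ + z_p·σ. Here z_{0.15} = -1.036, z_{0.62} = 0.3055.
So -0.31 = μ − 1.036σ and 0.31 = μ + 0.3055σ.
Subtracting: σ = (0.31 − -0.31)/(0.3055 − (-1.036)) = 0.46.
Then μ = -0.31 − (-1.036)·0.46 = 0.17.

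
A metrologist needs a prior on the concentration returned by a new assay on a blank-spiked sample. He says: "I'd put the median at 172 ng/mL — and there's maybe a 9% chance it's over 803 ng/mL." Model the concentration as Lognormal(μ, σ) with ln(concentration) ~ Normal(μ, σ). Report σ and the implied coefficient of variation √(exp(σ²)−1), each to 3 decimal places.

σ ≈ 1.149, CV ≈ 1.657

If T ~ Lognormal(μ,σ) then ln T ~ Normal(μ,σ), so the p-quantile of ln T is μ + z_p·σ.
ln(172) = 5.147 and ln(803) = 6.688; z_{0.5} = 0, z_{0.91} = 1.341.
σ = (6.688 − 5.147)/(1.341 − (0)) = 1.149.
μ = 5.147 − (0)·1.149 = 5.147.
CV = √(exp(σ²)−1) = √(exp(1.3208)−1) = 1.657.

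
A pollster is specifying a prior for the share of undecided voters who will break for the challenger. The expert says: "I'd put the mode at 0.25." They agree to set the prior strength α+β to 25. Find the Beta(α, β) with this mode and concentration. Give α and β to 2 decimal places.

α = 6.75, β = 18.25

For α,β > 1 the Beta mode is (α−1)/(α+β−2). With α+β = 25, the mode is (α−1)/23.
Set (α−1)/23 = 0.25 → α = 1 + 0.25·23 = 6.75.
β = 25 − α = 18.25.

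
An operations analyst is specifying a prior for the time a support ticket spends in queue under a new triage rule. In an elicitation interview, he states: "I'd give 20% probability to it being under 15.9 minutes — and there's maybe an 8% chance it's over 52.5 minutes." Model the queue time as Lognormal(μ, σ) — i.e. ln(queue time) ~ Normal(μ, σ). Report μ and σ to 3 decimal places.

If T ~ Lognormal(μ,σ) then ln T ~ Normal(μ,σ), so the p-quantile of ln T is μ + z_p·σ.
ln(15.9) = 2.766 and ln(52.5) = 3.961; z_{0.2} = -0.8416, z_{0.92} = 1.405.
σ = (3.961 − 2.766)/(1.405 − (-0.8416)) = 0.532.
μ = 2.766 − (-0.8416)·0.532 = 3.214.

μ ≈ 3.214, σ ≈ 0.532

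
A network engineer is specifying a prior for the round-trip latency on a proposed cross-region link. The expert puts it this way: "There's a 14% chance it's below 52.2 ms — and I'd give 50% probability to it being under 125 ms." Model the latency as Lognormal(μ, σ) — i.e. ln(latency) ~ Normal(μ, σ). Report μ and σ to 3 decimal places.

If T ~ Lognormal(μ,σ) then ln T ~ Normal(μ,σ), so the p-quantile of ln T is μ + z_p·σ.
ln(52.2) = 3.955 and ln(125) = 4.828; z_{0.14} = -1.08, z_{0.5} = 0.
σ = (4.828 − 3.955)/(0 − (-1.08)) = 0.808.
μ = 3.955 − (-1.08)·0.808 = 4.828.

μ ≈ 4.828, σ ≈ 0.808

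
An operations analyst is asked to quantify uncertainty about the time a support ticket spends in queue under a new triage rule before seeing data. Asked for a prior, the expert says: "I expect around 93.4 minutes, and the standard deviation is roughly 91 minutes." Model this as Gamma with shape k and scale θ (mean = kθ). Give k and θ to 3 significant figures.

For Gamma(k, scale θ): mean = kθ, variance = kθ², so CV = 1/√k.
CV = SD/mean = 91/93.4 = 0.9743, hence k = 1/CV² = 1.05.
Then θ = mean/k = 93.4/1.05 = 88.7.

k ≈ 1.05, θ ≈ 88.7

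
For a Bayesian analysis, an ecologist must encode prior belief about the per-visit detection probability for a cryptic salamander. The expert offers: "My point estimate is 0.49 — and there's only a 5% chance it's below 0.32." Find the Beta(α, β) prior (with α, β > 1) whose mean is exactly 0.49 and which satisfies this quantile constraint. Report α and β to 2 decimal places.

α ≈ 10.96, β ≈ 11.40

With mean 0.49 fixed, write α = 0.49s, β = 0.51s where s = α+β.
Need P(θ < 0.32) = 0.05 under Beta(0.49s, 0.51s). Normal approximation: (q−m)/√(m(1−m)/s) ≈ z_{0.05} = -1.64, so s ≈ 0.49·0.51·(-1.64)²/(0.32−0.49)² = 23.4.
At s = 23.4: P(θ<0.32) ≈ 0.046. Adjusting to match 0.05 gives s ≈ 22.36.
So α = 0.49·22.36 ≈ 10.96, β = 0.51·22.36 ≈ 11.40.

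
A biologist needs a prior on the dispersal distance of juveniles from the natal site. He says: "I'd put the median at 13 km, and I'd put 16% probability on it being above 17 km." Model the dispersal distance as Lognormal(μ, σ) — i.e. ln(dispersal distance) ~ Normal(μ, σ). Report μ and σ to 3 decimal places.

μ ≈ 2.565, σ ≈ 0.270

If T ~ Lognormal(μ,σ) then ln T ~ Normal(μ,σ), so the p-quantile of ln T is μ + z_p·σ.
ln(13) = 2.565 and ln(17) = 2.833; z_{0.5} = 0, z_{0.84} = 0.9945.
σ = (2.833 − 2.565)/(0.9945 − (0)) = 0.270.
μ = 2.565 − (0)·0.270 = 2.565.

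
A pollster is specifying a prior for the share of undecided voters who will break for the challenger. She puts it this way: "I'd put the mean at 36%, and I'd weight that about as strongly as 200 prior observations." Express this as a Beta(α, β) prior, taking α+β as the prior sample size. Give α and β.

α = 72, β = 128

Under the effective-sample-size interpretation, Beta(α, β) has prior mean α/(α+β) and prior sample size α+β.
So α+β = 200 and α/(α+β) = 0.36, giving α = 0.36·200 = 72 and β = 200 − 72 = 128.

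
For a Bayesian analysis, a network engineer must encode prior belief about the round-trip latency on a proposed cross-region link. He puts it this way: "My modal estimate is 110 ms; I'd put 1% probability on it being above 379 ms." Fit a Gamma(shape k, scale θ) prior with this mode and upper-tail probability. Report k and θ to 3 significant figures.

k ≈ 3.84, θ ≈ 38.7

Gamma(k,θ) with k>1 has mode (k−1)θ, so θ = 110/(k−1).
Need P(X < 379) = 0.99 with θ tied to k this way. Start at k = 2, θ = 110: P(X<379) ≈ 0.858.
Too low — raise k to concentrate. Iterating converges to k ≈ 3.84.
Then θ = 110/(3.84−1) ≈ 38.7.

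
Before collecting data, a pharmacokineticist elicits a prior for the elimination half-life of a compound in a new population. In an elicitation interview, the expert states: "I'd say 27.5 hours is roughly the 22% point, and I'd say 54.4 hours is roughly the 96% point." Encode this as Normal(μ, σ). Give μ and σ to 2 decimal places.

For Normal(μ,σ), the p-quantile is μ + z_p·σ. Here z_{0.22} = -0.7722, z_{0.96} = 1.751.
So 27.5 = μ − 0.7722σ and 54.4 = μ + 1.751σ.
Subtracting: σ = (54.4 − 27.5)/(1.751 − (-0.7722)) = 10.66.
Then μ = 27.5 − (-0.7722)·10.66 = 35.73.

μ = 35.73, σ = 10.66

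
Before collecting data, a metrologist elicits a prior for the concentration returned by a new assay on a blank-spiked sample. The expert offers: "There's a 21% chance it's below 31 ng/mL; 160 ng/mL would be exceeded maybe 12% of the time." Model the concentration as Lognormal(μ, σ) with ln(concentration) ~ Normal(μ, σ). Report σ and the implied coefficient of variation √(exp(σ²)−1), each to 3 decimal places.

If T ~ Lognormal(μ,σ) then ln T ~ Normal(μ,σ), so the p-quantile of ln T is μ + z_p·σ.
ln(31) = 3.434 and ln(160) = 5.075; z_{0.21} = -0.8064, z_{0.88} = 1.175.
σ = (5.075 − 3.434)/(1.175 − (-0.8064)) = 0.828.
μ = 3.434 − (-0.8064)·0.828 = 4.102.
CV = √(exp(σ²)−1) = √(exp(0.6861)−1) = 0.993.

σ ≈ 0.828, CV ≈ 0.993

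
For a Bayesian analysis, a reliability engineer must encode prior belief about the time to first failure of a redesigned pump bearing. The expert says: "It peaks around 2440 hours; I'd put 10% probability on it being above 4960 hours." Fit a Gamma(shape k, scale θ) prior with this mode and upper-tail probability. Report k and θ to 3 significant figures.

k ≈ 4.81, θ ≈ 640

Gamma(k,θ) with k>1 has mode (k−1)θ, so θ = 2440/(k−1).
Need P(X < 4960) = 0.9 with θ tied to k this way. Start at k = 2, θ = 2440: P(X<4960) ≈ 0.603.
Too low — raise k to concentrate. Iterating converges to k ≈ 4.81.
Then θ = 2440/(4.81−1) ≈ 640.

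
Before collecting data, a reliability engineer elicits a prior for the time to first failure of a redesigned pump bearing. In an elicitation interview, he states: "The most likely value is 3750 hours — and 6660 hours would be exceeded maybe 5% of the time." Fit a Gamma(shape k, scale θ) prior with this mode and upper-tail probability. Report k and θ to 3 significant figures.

k ≈ 9.45, θ ≈ 444

Gamma(k,θ) with k>1 has mode (k−1)θ, so θ = 3750/(k−1).
Need P(X < 6660) = 0.95 with θ tied to k this way. Start at k = 2, θ = 3750: P(X<6660) ≈ 0.530.
Too low — raise k to concentrate. Iterating converges to k ≈ 9.45.
Then θ = 3750/(9.45−1) ≈ 444.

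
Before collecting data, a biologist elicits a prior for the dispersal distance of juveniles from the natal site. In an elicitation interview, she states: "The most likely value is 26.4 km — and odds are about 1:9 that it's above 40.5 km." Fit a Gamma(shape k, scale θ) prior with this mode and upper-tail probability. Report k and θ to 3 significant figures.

Gamma(k,θ) with k>1 has mode (k−1)θ, so θ = 26.4/(k−1).
Need P(X < 40.5) = 0.9 with θ tied to k this way. Start at k = 2, θ = 26.4: P(X<40.5) ≈ 0.454.
Too low — raise k to concentrate. Iterating converges to k ≈ 11.2.
Then θ = 26.4/(11.2−1) ≈ 2.59.

k ≈ 11.2, θ ≈ 2.59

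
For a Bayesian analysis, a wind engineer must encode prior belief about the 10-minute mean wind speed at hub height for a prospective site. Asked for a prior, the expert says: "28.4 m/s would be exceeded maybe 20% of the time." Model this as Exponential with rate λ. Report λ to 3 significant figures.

λ ≈ 0.0567

P(T > 28.4) = e^(−λ·28.4) = 0.2, so λ = −ln(0.2)/28.4 = 0.0567.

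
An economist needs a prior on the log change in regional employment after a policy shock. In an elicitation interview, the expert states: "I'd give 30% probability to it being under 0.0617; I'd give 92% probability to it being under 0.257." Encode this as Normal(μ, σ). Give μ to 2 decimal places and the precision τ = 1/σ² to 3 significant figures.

μ = 0.11, τ = 97.6

The p-quantile of Normal(μ,σ) is μ + z_p·σ, with z_{0.3} = -0.5244 and z_{0.92} = 1.405.
Eliminate σ: μ = (z₂·x₁ − z₁·x₂)/(z₂ − z₁) = (1.405·0.0617 − (-0.5244)·0.257)/1.929 = 0.11.
Then σ = (x₂ − x₁)/(z₂ − z₁) = (0.257 − 0.0617)/1.929 = 0.10.
Precision τ = 1/σ² = 1/0.1012² = 97.6.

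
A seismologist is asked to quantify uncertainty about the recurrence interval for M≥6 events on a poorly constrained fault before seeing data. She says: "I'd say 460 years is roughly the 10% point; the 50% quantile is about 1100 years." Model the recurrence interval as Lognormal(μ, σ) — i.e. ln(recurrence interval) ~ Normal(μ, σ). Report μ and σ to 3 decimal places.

μ ≈ 7.003, σ ≈ 0.680

If T ~ Lognormal(μ,σ) then ln T ~ Normal(μ,σ), so the p-quantile of ln T is μ + z_p·σ.
ln(460) = 6.131 and ln(1100) = 7.003; z_{0.1} = -1.282, z_{0.5} = 0.
σ = (7.003 − 6.131)/(0 − (-1.282)) = 0.680.
μ = 6.131 − (-1.282)·0.680 = 7.003.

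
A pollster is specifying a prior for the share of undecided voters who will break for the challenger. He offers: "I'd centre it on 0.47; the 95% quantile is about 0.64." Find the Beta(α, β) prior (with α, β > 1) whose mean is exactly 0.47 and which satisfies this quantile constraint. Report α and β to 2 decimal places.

With mean 0.47 fixed, write α = 0.47s, β = 0.53s where s = α+β.
Need P(θ < 0.64) = 0.95 under Beta(0.47s, 0.53s). Normal approximation: (q−m)/√(m(1−m)/s) ≈ z_{0.95} = 1.64, so s ≈ 0.47·0.53·(1.64)²/(0.64−0.47)² = 23.3.
At s = 23.3: P(θ<0.64) ≈ 0.952. Adjusting to match 0.95 gives s ≈ 22.85.
So α = 0.47·22.85 ≈ 10.74, β = 0.53·22.85 ≈ 12.11.

α ≈ 10.74, β ≈ 12.11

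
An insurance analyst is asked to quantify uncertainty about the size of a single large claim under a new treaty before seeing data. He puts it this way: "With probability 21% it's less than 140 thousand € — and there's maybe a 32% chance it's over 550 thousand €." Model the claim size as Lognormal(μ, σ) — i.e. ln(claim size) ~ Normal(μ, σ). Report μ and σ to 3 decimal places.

If T ~ Lognormal(μ,σ) then ln T ~ Normal(μ,σ), so the p-quantile of ln T is μ + z_p·σ.
ln(140) = 4.942 and ln(550) = 6.31; z_{0.21} = -0.8064, z_{0.68} = 0.4677.
σ = (6.31 − 4.942)/(0.4677 − (-0.8064)) = 1.074.
μ = 4.942 − (-0.8064)·1.074 = 5.808.

μ ≈ 5.808, σ ≈ 1.074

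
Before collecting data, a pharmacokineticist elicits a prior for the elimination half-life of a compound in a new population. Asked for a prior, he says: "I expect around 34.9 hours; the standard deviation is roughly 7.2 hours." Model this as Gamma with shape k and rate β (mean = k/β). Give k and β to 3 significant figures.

k ≈ 23.5, β ≈ 0.673

For Gamma(k, rate β): mean = k/β, variance = k/β², so CV = 1/√k.
CV = SD/mean = 7.2/34.9 = 0.2063, hence k = 1/CV² = 23.5.
Then β = k/mean = 23.5/34.9 = 0.673.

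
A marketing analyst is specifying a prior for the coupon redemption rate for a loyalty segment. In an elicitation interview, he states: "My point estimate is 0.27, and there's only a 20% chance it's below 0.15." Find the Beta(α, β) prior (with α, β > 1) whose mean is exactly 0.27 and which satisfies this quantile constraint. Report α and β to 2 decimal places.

α ≈ 2.71, β ≈ 7.33

With mean 0.27 fixed, write α = 0.27s, β = 0.73s where s = α+β.
Need P(θ < 0.15) = 0.2 under Beta(0.27s, 0.73s). Normal approximation: (q−m)/√(m(1−m)/s) ≈ z_{0.2} = -0.842, so s ≈ 0.27·0.73·(-0.842)²/(0.15−0.27)² = 9.7.
At s = 9.7: P(θ<0.15) ≈ 0.205. Adjusting to match 0.2 gives s ≈ 10.04.
So α = 0.27·10.04 ≈ 2.71, β = 0.73·10.04 ≈ 7.33.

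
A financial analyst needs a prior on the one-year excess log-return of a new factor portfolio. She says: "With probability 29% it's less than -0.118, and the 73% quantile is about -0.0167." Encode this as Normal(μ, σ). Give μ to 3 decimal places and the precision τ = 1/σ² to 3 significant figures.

μ = -0.070, τ = 133

The p-quantile of Normal(μ,σ) is μ + z_p·σ, with z_{0.29} = -0.5534 and z_{0.73} = 0.6128.
Eliminate σ: μ = (z₂·x₁ − z₁·x₂)/(z₂ − z₁) = (0.6128·-0.118 − (-0.5534)·-0.0167)/1.166 = -0.070.
Then σ = (x₂ − x₁)/(z₂ − z₁) = (-0.0167 − -0.118)/1.166 = 0.087.
Precision τ = 1/σ² = 1/0.08686² = 133.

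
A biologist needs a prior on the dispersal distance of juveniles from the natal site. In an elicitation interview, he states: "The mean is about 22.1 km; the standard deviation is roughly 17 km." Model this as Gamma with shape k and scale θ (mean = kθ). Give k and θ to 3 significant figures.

k ≈ 1.69, θ ≈ 13.1

For Gamma(k, scale θ): mean = kθ, variance = kθ², so CV = 1/√k.
CV = SD/mean = 17/22.1 = 0.7692, hence k = 1/CV² = 1.69.
Then θ = mean/k = 22.1/1.69 = 13.1.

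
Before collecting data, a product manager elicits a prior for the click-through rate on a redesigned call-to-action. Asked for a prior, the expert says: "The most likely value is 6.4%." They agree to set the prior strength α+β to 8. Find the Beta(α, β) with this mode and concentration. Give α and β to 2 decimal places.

For α,β > 1 the Beta mode is (α−1)/(α+β−2). With α+β = 8, the mode is (α−1)/6.
Set (α−1)/6 = 0.064 → α = 1 + 0.064·6 = 1.38.
β = 8 − α = 6.62.

α = 1.38, β = 6.62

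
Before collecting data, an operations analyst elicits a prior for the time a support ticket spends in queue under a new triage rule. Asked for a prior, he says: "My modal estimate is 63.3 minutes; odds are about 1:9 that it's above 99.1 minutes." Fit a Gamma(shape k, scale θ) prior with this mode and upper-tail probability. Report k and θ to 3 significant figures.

k ≈ 10.3, θ ≈ 6.79

Gamma(k,θ) with k>1 has mode (k−1)θ, so θ = 63.3/(k−1).
Need P(X < 99.1) = 0.9 with θ tied to k this way. Start at k = 2, θ = 63.3: P(X<99.1) ≈ 0.464.
Too low — raise k to concentrate. Iterating converges to k ≈ 10.3.
Then θ = 63.3/(10.3−1) ≈ 6.79.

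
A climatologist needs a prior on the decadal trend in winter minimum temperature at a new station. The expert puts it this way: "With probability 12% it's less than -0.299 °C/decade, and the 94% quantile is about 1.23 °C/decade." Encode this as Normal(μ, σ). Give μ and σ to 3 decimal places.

The p-quantile of Normal(μ,σ) is μ + z_p·σ, with z_{0.12} = -1.175 and z_{0.94} = 1.555.
Eliminate σ: μ = (z₂·x₁ − z₁·x₂)/(z₂ − z₁) = (1.555·-0.299 − (-1.175)·1.23)/2.73 = 0.359.
Then σ = (x₂ − x₁)/(z₂ − z₁) = (1.23 − -0.299)/2.73 = 0.560.

μ = 0.359, σ = 0.560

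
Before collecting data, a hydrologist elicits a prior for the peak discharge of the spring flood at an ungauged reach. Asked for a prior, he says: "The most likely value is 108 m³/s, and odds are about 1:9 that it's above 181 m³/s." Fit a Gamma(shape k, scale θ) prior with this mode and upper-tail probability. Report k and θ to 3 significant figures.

Gamma(k,θ) with k>1 has mode (k−1)θ, so θ = 108/(k−1).
Need P(X < 181) = 0.9 with θ tied to k this way. Start at k = 2, θ = 108: P(X<181) ≈ 0.499.
Too low — raise k to concentrate. Iterating converges to k ≈ 8.09.
Then θ = 108/(8.09−1) ≈ 15.2.

k ≈ 8.09, θ ≈ 15.2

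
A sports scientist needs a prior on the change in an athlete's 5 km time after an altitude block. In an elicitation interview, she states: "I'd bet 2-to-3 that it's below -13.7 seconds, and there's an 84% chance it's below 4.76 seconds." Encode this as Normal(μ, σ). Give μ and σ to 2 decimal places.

μ = -9.95, σ = 14.79

For Normal(μ,σ), the p-quantile is μ + z_p·σ. Here z_{0.4} = -0.2533, z_{0.84} = 0.9945.
So -13.7 = μ − 0.2533σ and 4.76 = μ + 0.9945σ.
Subtracting: σ = (4.76 − -13.7)/(0.9945 − (-0.2533)) = 14.79.
Then μ = -13.7 − (-0.2533)·14.79 = -9.95.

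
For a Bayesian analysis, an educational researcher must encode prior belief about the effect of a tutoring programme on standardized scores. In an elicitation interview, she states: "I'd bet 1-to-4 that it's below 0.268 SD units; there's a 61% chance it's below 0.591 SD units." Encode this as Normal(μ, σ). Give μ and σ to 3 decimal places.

μ = 0.511, σ = 0.288

The p-quantile of Normal(μ,σ) is μ + z_p·σ, with z_{0.2} = -0.8416 and z_{0.61} = 0.2793.
Eliminate σ: μ = (z₂·x₁ − z₁·x₂)/(z₂ − z₁) = (0.2793·0.268 − (-0.8416)·0.591)/1.121 = 0.511.
Then σ = (x₂ − x₁)/(z₂ − z₁) = (0.591 − 0.268)/1.121 = 0.288.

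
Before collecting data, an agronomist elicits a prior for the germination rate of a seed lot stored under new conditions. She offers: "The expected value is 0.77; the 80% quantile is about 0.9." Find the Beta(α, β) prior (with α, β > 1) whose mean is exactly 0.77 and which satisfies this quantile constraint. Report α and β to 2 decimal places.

With mean 0.77 fixed, write α = 0.77s, β = 0.23s where s = α+β.
Need P(θ < 0.9) = 0.8 under Beta(0.77s, 0.23s). Normal approximation: (q−m)/√(m(1−m)/s) ≈ z_{0.8} = 0.842, so s ≈ 0.77·0.23·(0.842)²/(0.9−0.77)² = 7.4.
At s = 7.4: P(θ<0.9) ≈ 0.798. Adjusting to match 0.8 gives s ≈ 7.53.
So α = 0.77·7.53 ≈ 5.79, β = 0.23·7.53 ≈ 1.73.

α ≈ 5.79, β ≈ 1.73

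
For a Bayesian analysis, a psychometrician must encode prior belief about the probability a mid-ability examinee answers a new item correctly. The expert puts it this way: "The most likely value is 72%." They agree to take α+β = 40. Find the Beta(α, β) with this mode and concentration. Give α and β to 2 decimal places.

For α,β > 1 the Beta mode is (α−1)/(α+β−2). With α+β = 40, the mode is (α−1)/38.
Set (α−1)/38 = 0.72 → α = 1 + 0.72·38 = 28.36.
β = 40 − α = 11.64.

α = 28.36, β = 11.64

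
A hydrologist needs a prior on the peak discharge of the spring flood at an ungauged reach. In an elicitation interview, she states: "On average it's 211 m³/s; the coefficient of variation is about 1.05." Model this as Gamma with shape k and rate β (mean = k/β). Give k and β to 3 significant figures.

For Gamma(k, rate β): mean = k/β, variance = k/β², so CV = 1/√k.
CV = 1.05, hence k = 1/CV² = 0.907.
Then β = k/mean = 0.907/211 = 0.0043.

k ≈ 0.907, β ≈ 0.0043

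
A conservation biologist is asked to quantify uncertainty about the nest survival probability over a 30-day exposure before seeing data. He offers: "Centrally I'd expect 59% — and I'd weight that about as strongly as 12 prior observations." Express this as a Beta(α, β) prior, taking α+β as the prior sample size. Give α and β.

Under the effective-sample-size interpretation, Beta(α, β) has prior mean α/(α+β) and prior sample size α+β.
So α+β = 12 and α/(α+β) = 0.59, giving α = 0.59·12 = 7.08 and β = 12 − 7.08 = 4.92.

α = 7.08, β = 4.92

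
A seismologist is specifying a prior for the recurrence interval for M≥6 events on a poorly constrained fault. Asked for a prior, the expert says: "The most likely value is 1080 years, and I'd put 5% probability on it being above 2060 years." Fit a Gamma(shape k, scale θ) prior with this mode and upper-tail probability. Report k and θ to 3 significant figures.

Gamma(k,θ) with k>1 has mode (k−1)θ, so θ = 1080/(k−1).
Need P(X < 2060) = 0.95 with θ tied to k this way. Start at k = 2, θ = 1080: P(X<2060) ≈ 0.568.
Too low — raise k to concentrate. Iterating converges to k ≈ 7.67.
Then θ = 1080/(7.67−1) ≈ 162.

k ≈ 7.67, θ ≈ 162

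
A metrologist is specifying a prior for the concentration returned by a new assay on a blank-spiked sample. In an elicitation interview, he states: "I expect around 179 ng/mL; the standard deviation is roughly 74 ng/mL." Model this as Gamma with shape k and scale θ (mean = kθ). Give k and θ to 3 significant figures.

For Gamma(k, scale θ): mean = kθ, variance = kθ², so CV = 1/√k.
CV = SD/mean = 74/179 = 0.4134, hence k = 1/CV² = 5.85.
Then θ = mean/k = 179/5.85 = 30.6.

k ≈ 5.85, θ ≈ 30.6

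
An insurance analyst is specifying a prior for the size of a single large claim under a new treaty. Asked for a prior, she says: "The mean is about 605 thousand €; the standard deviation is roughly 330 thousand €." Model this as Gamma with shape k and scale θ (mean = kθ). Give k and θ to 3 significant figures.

For Gamma(k, scale θ): mean = kθ, variance = kθ², so CV = 1/√k.
CV = SD/mean = 330/605 = 0.5455, hence k = 1/CV² = 3.36.
Then θ = mean/k = 605/3.36 = 180.

k ≈ 3.36, θ ≈ 180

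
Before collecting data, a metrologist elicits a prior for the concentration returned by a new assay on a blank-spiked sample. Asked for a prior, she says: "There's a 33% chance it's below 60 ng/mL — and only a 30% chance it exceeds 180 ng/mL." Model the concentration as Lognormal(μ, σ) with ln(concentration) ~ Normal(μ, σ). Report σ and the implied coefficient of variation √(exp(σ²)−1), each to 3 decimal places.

If T ~ Lognormal(μ,σ) then ln T ~ Normal(μ,σ), so the p-quantile of ln T is μ + z_p·σ.
ln(60) = 4.094 and ln(180) = 5.193; z_{0.33} = -0.4399, z_{0.7} = 0.5244.
σ = (5.193 − 4.094)/(0.5244 − (-0.4399)) = 1.139.
μ = 4.094 − (-0.4399)·1.139 = 4.596.
CV = √(exp(σ²)−1) = √(exp(1.2979)−1) = 1.631.

σ ≈ 1.139, CV ≈ 1.631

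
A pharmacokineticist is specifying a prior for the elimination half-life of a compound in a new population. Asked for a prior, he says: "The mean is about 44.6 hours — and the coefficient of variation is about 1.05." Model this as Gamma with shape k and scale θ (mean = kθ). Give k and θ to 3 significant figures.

k ≈ 0.907, θ ≈ 49.2

For Gamma(k, scale θ): mean = kθ, variance = kθ², so CV = 1/√k.
CV = 1.05, hence k = 1/CV² = 0.907.
Then θ = mean/k = 44.6/0.907 = 49.2.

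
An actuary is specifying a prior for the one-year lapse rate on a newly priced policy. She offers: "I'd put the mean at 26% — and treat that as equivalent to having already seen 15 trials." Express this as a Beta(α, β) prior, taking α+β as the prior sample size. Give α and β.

α = 3.9, β = 11.1

Under the effective-sample-size interpretation, Beta(α, β) has prior mean α/(α+β) and prior sample size α+β.
So α+β = 15 and α/(α+β) = 0.26, giving α = 0.26·15 = 3.9 and β = 15 − 3.9 = 11.1.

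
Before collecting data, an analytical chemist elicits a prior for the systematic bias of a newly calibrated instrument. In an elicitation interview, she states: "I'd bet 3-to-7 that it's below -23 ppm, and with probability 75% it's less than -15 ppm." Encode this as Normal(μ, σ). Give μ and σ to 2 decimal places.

For Normal(μ,σ), the p-quantile is μ + z_p·σ. Here z_{0.3} = -0.5244, z_{0.75} = 0.6745.
So -23 = μ − 0.5244σ and -15 = μ + 0.6745σ.
Subtracting: σ = (-15 − -23)/(0.6745 − (-0.5244)) = 6.67.
Then μ = -23 − (-0.5244)·6.67 = -19.50.

μ = -19.50, σ = 6.67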